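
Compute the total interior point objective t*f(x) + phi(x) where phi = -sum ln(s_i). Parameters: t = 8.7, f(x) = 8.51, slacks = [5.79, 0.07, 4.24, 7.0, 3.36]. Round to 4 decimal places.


Step 1: Compute log-barrier.
ln values: [1.7561, -2.6593, 1.4446, 1.9459, 1.2119]
phi = -(1.7561 - 2.6593 + 1.4446 + 1.9459 + 1.2119) = -3.6993
Step 2: Compute augmented objective.
t*f(x) = 8.7*8.51 = 74.037
Total = 74.037 - 3.6993 = 70.3377


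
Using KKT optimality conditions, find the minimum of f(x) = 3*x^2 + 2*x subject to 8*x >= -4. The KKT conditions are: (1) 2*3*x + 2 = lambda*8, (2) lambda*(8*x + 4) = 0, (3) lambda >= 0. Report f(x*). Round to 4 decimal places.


Step 1: Try lambda = 0 (constraint inactive).
Stationarity: 2*3*x + 2 = 0
x* = -2/(2*3) = -1/3 = -0.3333 (rounded; the exact value -1/3 is used below)
Check constraint: 8*-0.3333 = -2.6664 >= -4 -- satisfied.
Step 2: Compute optimal value.
f(x*) = 3*(-1/3)^2 + 2*(-1/3) = -0.3333


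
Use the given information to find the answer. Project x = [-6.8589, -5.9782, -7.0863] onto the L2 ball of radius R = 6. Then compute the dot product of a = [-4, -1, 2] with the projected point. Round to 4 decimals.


Step 1: Compute ||x|| (intermediates to 6 decimals).
||x|| = sqrt((-6.8589)^2 + (-5.9782)^2 + (-7.0863)^2) = 11.532521
Step 2: Project.
Since ||x|| > R, scale = R/||x|| = 6/11.532521 = 0.520268, proj(x) = scale * x
proj(x) = [-3.568466, -3.110266, -3.686775]
Step 3: Dot product.
a^T * proj(x) = -4*(-3.568466) - 1*(-3.110266) + 2*(-3.686775) = 10.0106


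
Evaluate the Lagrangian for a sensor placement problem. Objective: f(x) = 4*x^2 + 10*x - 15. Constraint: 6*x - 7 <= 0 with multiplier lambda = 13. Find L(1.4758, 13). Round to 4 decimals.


Step 1: Evaluate f(x).
f(1.4758) = 4*1.4758^2 + 10*1.4758 - 15 = 8.4699
Step 2: Evaluate g(x).
g(1.4758) = 6*1.4758 - 7 = 1.8548
Step 3: Compute Lagrangian.
L = 8.4699 + 13*1.8548 = 32.5823


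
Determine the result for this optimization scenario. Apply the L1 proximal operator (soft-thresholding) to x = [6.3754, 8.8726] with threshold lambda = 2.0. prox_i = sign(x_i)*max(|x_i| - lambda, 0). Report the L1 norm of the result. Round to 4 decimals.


Soft-thresholding with lambda = 2.0:
prox(6.3754) = sign(6.3754)*max(|6.3754| - 2.0, 0) = 4.3754
prox(8.8726) = sign(8.8726)*max(|8.8726| - 2.0, 0) = 6.8726
prox(x) = [4.3754, 6.8726]
||prox(x)||_1 = 4.3754 + 6.8726 = 11.248


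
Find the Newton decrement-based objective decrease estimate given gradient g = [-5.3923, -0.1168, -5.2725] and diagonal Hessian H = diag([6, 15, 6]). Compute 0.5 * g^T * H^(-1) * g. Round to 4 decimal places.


Step 1: H is diagonal, so H^(-1) * g = [-0.8987, -0.0078, -0.8788].
Step 2: g^T H^(-1) g = sum_i g_i^2 / H_ii
  = (-5.3923)^2/6 + (-0.1168)^2/15 + (-5.2725)^2/6
  = 4.8461 + 0.0009 + 4.6332 = 9.4803
Step 3: Objective decrease = 0.5 * g^T H^(-1) g = 4.7401


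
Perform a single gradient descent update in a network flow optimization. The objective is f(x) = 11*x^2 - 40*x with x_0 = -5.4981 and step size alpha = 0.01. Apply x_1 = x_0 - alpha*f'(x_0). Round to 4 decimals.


We compute the gradient at x_0 and apply the update.
f'(x) = 22*x - 40
f'(-5.4981) = 22*-5.4981 - 40 = -160.9582
x_1 = -5.4981 - 0.01*-160.9582 = -3.8885


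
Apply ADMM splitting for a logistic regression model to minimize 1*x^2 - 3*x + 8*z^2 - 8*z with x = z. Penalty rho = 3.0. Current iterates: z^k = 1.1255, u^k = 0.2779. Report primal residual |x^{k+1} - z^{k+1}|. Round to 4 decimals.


ADMM iteration with rho = 3.0, z^k = 1.1255, u^k = 0.2779
Step 1: x-update.
Minimize 1*x^2 - 3*x + (3.0/2)*(x - 1.1255 + 0.2779)^2
FOC: (2*1 + 3.0)*x = 3 + 3.0*(1.1255 - 0.2779)
x^{k+1} = 1.1086
Step 2: z-update.
Minimize 8*z^2 - 8*z + (3.0/2)*(1.1086 - z + 0.2779)^2
FOC: (2*8 + 3.0)*z = 8 + 3.0*(1.1086 + 0.2779)
z^{k+1} = 0.64
Step 3: u-update.
u^{k+1} = 0.2779 + 1.1086 - 0.64 = 0.7465
Step 4: Primal residual = |1.1086 - 0.64| = 0.4686


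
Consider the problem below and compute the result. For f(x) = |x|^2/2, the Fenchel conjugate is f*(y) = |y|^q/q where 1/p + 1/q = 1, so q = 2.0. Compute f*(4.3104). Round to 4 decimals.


The conjugate exponent q satisfies 1/p + 1/q = 1.
p = 2, so q = 2/(2 - 1) = 2.0
|y|^q = 4.3104^2.0 = 18.5795
f*(4.3104) = 18.5795 / 2.0 = 9.2898


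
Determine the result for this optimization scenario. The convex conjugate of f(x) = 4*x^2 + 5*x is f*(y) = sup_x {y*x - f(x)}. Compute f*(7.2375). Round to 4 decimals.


f*(y) = sup_x {y*x - a*x^2 - b*x} = sup_x {(y-b)*x - a*x^2}
FOC: (y - b) - 2a*x = 0 => x* = (y - b)/(2a)
x* = (7.2375 - 5)/(2*4) = 0.2797
f*(7.2375) = (y-b)^2/(4a) = (7.2375 - 5)^2/(4*4)
= 5.0064/16 = 0.3129


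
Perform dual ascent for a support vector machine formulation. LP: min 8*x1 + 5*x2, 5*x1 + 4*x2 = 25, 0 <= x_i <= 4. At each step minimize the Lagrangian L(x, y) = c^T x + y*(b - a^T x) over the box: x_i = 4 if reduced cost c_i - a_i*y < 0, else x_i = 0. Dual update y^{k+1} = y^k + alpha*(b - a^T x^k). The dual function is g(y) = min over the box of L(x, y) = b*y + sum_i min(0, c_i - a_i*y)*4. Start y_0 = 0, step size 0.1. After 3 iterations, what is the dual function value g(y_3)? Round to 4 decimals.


Dual ascent for LP: min 8*x1 + 5*x2, 5*x1 + 4*x2 = 25, 0 <= x_i <= 4
Step 1: y^k = 0.0, reduced costs: (8.0, 5.0)
  x^k = (0.0, 0.0), subgradient = b - a^T x = 25.0
  y^{k+1} = 0.0 + 0.1*25.0 = 2.5
Step 2: y^k = 2.5, reduced costs: (-4.5, -5.0)
  x^k = (4.0, 4.0), subgradient = b - a^T x = -11.0
  y^{k+1} = 2.5 + 0.1*-11.0 = 1.4
Step 3: y^k = 1.4, reduced costs: (1.0, -0.6)
  x^k = (0.0, 4.0), subgradient = b - a^T x = 9.0
  y^{k+1} = 1.4 + 0.1*9.0 = 2.3
Dual objective at y_3 = 2.3: reduced costs (-3.5, -4.2), box minimizer x = (4.0, 4.0)
g(y_3) = b*y + (c1 - a1*y)*x1 + (c2 - a2*y)*x2 = 25*2.3 + (-3.5)*4.0 + (-4.2)*4.0 = 57.5 - 14.0 - 16.8 = 26.7


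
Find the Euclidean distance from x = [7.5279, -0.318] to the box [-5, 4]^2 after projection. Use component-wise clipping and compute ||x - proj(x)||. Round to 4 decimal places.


Project each component onto [-5, 4].
clip(7.5279) = 4.0, clip(-0.318) = -0.318
Projection = [4.0, -0.318]
Squared diffs: [12.4461, 0.0]
Distance = sqrt(12.4461) = 3.5279


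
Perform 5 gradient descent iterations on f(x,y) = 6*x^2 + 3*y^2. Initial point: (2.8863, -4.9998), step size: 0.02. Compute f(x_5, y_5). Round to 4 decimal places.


Gradient descent on f(x,y) = 6*x^2 + 3*y^2.
Starting point: (2.8863, -4.9998), alpha = 0.02
Step 1: grad_x = 2*6*2.8863 = 34.6356, grad_y = 2*3*-4.9998 = -29.9988
  x_1 = 2.8863 - 0.02*34.6356 = 2.1936
  y_1 = -4.9998 - 0.02*-29.9988 = -4.3998
Step 2: grad_x = 2*6*2.1936 = 26.3231, grad_y = 2*3*-4.3998 = -26.3989
  x_2 = 2.1936 - 0.02*26.3231 = 1.6671
  y_2 = -4.3998 - 0.02*-26.3989 = -3.8718
Step 3: grad_x = 2*6*1.6671 = 20.0055, grad_y = 2*3*-3.8718 = -23.2311
  x_3 = 1.6671 - 0.02*20.0055 = 1.267
  y_3 = -3.8718 - 0.02*-23.2311 = -3.4072
Step 4: grad_x = 2*6*1.267 = 15.2042, grad_y = 2*3*-3.4072 = -20.4433
  x_4 = 1.267 - 0.02*15.2042 = 0.9629
  y_4 = -3.4072 - 0.02*-20.4433 = -2.9984
Step 5: grad_x = 2*6*0.9629 = 11.5552, grad_y = 2*3*-2.9984 = -17.9901
  x_5 = 0.9629 - 0.02*11.5552 = 0.7318
  y_5 = -2.9984 - 0.02*-17.9901 = -2.6386
f(0.7318, -2.6386) = 6*0.7318^2 + 3*(-2.6386)^2 = 24.0993


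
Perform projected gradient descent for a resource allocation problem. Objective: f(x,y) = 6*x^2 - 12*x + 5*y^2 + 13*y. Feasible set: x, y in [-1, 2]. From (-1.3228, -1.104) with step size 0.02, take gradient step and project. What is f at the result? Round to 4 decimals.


Step 1: Compute gradient at (-1.3228, -1.104).
grad_x = 2*6*-1.3228 - 12 = -27.8736
grad_y = 2*5*-1.104 + 13 = 1.96
Step 2: Gradient step.
x_raw = -1.3228 - 0.02*-27.8736 = -0.7653
y_raw = -1.104 - 0.02*1.96 = -1.1432
Step 3: Project onto [-1, 2].
x_proj = clip(-0.7653) = -0.7653
y_proj = clip(-1.1432) = -1.0
Step 4: Evaluate f.
f(-0.7653, -1.0) = 4.6983


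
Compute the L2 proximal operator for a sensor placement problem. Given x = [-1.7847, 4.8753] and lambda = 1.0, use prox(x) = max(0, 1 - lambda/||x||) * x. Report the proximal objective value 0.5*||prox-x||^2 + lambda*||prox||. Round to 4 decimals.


Step 1: Compute ||x||.
||x|| = 5.1917
Step 2: Compute scaling factor.
scale = max(0, 1 - 1.0/5.1917) = 0.8074
Step 3: prox(x) = [-1.4409, 3.9362]
||prox(x)|| = 4.1917
Step 4: Proximal objective.
0.5*||prox-x||^2 = 0.5
lambda*||prox|| = 4.1917
Total = 4.6917


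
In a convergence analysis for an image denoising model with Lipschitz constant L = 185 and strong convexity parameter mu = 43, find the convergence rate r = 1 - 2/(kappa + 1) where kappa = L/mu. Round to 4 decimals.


Step 1: Compute the condition number.
kappa = L/mu = 185/43 = 4.3023
Step 2: Compute the convergence rate.
r = 1 - 2/(kappa + 1) = 1 - 2*mu/(L + mu) = (L - mu)/(L + mu) = 142/228 = 0.6228


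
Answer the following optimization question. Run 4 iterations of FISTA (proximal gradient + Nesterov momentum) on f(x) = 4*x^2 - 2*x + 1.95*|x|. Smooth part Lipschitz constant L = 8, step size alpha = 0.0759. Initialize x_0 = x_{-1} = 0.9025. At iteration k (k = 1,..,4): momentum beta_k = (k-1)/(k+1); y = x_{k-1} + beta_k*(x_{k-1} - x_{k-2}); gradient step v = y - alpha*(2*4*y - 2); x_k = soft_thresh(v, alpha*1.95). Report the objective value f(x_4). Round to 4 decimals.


FISTA on f(x) = 4*x^2 - 2*x + 1.95*|x|
L = 8, alpha = 0.0759
Iteration 1: beta = 0.0, y = 0.9025 + 0.0*(0.9025 - 0.9025) = 0.9025
  grad(y) = 5.22, v = y - alpha*grad = 0.5063
  prox(v) = soft_thresh(0.5063, 0.148) = 0.3583
Iteration 2: beta = 0.3333, y = 0.3583 + 0.3333*(0.3583 - 0.9025) = 0.1769
  grad(y) = -0.5848, v = y - alpha*grad = 0.2213
  prox(v) = soft_thresh(0.2213, 0.148) = 0.0733
Iteration 3: beta = 0.5, y = 0.0733 + 0.5*(0.0733 - 0.3583) = -0.0692
  grad(y) = -2.5538, v = y - alpha*grad = 0.1246
  prox(v) = soft_thresh(0.1246, 0.148) = 0.0
Iteration 4: beta = 0.6, y = 0.0 + 0.6*(0.0 - 0.0733) = -0.044
  grad(y) = -2.3517, v = y - alpha*grad = 0.1345
  prox(v) = soft_thresh(0.1345, 0.148) = 0.0
f(x_4) = 4*0.0^2 - 2*0.0 + 1.95*|0.0| = 0.0


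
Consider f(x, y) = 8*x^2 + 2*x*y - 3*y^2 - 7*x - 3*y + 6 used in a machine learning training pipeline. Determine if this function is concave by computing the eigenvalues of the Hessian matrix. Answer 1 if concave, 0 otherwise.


The Hessian of f(x,y) = 8*x^2 + 2*x*y - 3*y^2 - 7*x - 3*y + 6 is:
H = [[16, 2], [2, -6]]
Trace = 16 - 6 = 10
Determinant = 16*-6 - (2)^2 = -100
Discriminant = (10)^2 - 4*-100 = 500.0
Eigenvalues: lambda_1 = -6.1803, lambda_2 = 16.1803
The function is not concave.

0


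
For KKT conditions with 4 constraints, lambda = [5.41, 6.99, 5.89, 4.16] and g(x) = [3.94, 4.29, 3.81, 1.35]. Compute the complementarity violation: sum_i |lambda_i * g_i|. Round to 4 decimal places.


KKT complementary slackness check:
lambda_1 * g_1 = 5.41 * 3.94 = 21.3154
lambda_2 * g_2 = 6.99 * 4.29 = 29.9871
lambda_3 * g_3 = 5.89 * 3.81 = 22.4409
lambda_4 * g_4 = 4.16 * 1.35 = 5.616
Total violation = 21.3154 + 29.9871 + 22.4409 + 5.616 = 79.3594


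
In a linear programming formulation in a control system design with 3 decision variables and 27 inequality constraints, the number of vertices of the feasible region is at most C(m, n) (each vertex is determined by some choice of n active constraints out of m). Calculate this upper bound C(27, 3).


Each vertex corresponds to some choice of n active constraints out of m, so the number of vertices is at most C(m, n) = m! / (n!(m-n)!).
m = 27, n = 3
Numerator: 27 * 26 * 25
Denominator: 3! = 6
C(27, 3) = 2925


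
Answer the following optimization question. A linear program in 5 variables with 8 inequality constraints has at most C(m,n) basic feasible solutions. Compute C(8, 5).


Each vertex corresponds to some choice of n active constraints out of m, so the number of vertices is at most C(m, n) = m! / (n!(m-n)!).
m = 8, n = 5
Numerator: 8 * 7 * 6 * 5 * 4
Denominator: 5! = 120
C(8, 5) = 56


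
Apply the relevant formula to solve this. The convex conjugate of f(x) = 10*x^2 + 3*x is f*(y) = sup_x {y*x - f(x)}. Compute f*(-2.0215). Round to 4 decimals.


f*(y) = sup_x {y*x - a*x^2 - b*x} = sup_x {(y-b)*x - a*x^2}
FOC: (y - b) - 2a*x = 0 => x* = (y - b)/(2a)
x* = (-2.0215 - 3)/(2*10) = -0.2511
f*(-2.0215) = (y-b)^2/(4a) = (-2.0215 - 3)^2/(4*10)
= 25.2155/40 = 0.6304


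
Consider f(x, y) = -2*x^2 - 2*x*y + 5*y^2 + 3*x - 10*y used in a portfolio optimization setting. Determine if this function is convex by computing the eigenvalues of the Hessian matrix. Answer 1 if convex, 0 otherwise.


The Hessian of f(x,y) = -2*x^2 - 2*x*y + 5*y^2 + 3*x - 10*y is:
H = [[-4, -2], [-2, 10]]
Trace = -4 + 10 = 6
Determinant = -4*10 - (-2)^2 = -44
Discriminant = (6)^2 - 4*-44 = 212.0
Eigenvalues: lambda_1 = -4.2801, lambda_2 = 10.2801
The function is not convex.

0


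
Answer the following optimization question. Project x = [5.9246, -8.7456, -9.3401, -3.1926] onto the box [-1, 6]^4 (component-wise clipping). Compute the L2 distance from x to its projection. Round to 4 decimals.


Project each component onto [-1, 6].
clip(5.9246) = 5.9246, clip(-8.7456) = -1.0, clip(-9.3401) = -1.0, clip(-3.1926) = -1.0
Projection = [5.9246, -1.0, -1.0, -1.0]
Squared diffs: [0.0, 59.9943, 69.5573, 4.8075]
Distance = sqrt(134.3591) = 11.5913


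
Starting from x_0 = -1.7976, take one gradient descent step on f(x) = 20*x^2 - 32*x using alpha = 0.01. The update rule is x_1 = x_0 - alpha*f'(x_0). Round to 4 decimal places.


We compute the gradient at x_0 and apply the update.
f'(x) = 40*x - 32
f'(-1.7976) = 40*-1.7976 - 32 = -103.904
x_1 = -1.7976 - 0.01*-103.904 = -0.7586


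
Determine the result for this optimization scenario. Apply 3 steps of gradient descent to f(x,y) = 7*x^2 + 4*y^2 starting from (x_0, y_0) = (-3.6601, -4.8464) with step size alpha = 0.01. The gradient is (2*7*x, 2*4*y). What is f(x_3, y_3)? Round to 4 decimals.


Gradient descent on f(x,y) = 7*x^2 + 4*y^2.
Starting point: (-3.6601, -4.8464), alpha = 0.01
Step 1: grad_x = 2*7*-3.6601 = -51.2414, grad_y = 2*4*-4.8464 = -38.7712
  x_1 = -3.6601 - 0.01*-51.2414 = -3.1477
  y_1 = -4.8464 - 0.01*-38.7712 = -4.4587
Step 2: grad_x = 2*7*-3.1477 = -44.0676, grad_y = 2*4*-4.4587 = -35.6695
  x_2 = -3.1477 - 0.01*-44.0676 = -2.707
  y_2 = -4.4587 - 0.01*-35.6695 = -4.102
Step 3: grad_x = 2*7*-2.707 = -37.8981, grad_y = 2*4*-4.102 = -32.8159
  x_3 = -2.707 - 0.01*-37.8981 = -2.328
  y_3 = -4.102 - 0.01*-32.8159 = -3.7738
f(-2.328, -3.7738) = 7*(-2.328)^2 + 4*(-3.7738)^2 = 94.9053


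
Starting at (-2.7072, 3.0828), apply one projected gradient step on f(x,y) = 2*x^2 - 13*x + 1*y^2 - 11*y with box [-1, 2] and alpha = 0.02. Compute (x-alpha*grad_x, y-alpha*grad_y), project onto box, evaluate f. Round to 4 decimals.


Step 1: Compute gradient at (-2.7072, 3.0828).
grad_x = 2*2*-2.7072 - 13 = -23.8288
grad_y = 2*1*3.0828 - 11 = -4.8344
Step 2: Gradient step.
x_raw = -2.7072 - 0.02*-23.8288 = -2.2306
y_raw = 3.0828 - 0.02*-4.8344 = 3.1795
Step 3: Project onto [-1, 2].
x_proj = clip(-2.2306) = -1.0
y_proj = clip(3.1795) = 2.0
Step 4: Evaluate f.
f(-1.0, 2.0) = -3.0


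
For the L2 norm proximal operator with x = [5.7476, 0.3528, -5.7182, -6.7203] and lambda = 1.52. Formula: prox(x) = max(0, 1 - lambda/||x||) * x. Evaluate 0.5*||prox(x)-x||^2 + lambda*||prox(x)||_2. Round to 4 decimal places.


Step 1: Compute ||x||.
||x|| = 10.5366
Step 2: Compute scaling factor.
scale = max(0, 1 - 1.52/10.5366) = 0.8557
Step 3: prox(x) = [4.9185, 0.3019, -4.8933, -5.7508]
||prox(x)|| = 9.0166
Step 4: Proximal objective.
0.5*||prox-x||^2 = 1.1552
lambda*||prox|| = 13.7052
Total = 14.8604


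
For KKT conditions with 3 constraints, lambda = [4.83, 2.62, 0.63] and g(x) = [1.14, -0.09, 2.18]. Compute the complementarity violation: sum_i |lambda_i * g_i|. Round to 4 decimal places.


KKT complementary slackness check:
lambda_1 * g_1 = 4.83 * 1.14 = 5.5062
lambda_2 * g_2 = 2.62 * -0.09 = -0.2358
lambda_3 * g_3 = 0.63 * 2.18 = 1.3734
Total violation = 5.5062 + 0.2358 + 1.3734 = 7.1154


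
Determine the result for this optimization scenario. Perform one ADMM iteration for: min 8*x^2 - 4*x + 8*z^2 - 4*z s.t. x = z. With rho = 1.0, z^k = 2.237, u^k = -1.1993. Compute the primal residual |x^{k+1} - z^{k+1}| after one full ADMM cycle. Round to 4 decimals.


ADMM iteration with rho = 1.0, z^k = 2.237, u^k = -1.1993
Step 1: x-update.
Minimize 8*x^2 - 4*x + (1.0/2)*(x - 2.237 - 1.1993)^2
FOC: (2*8 + 1.0)*x = 4 + 1.0*(2.237 + 1.1993)
x^{k+1} = 0.4374
Step 2: z-update.
Minimize 8*z^2 - 4*z + (1.0/2)*(0.4374 - z - 1.1993)^2
FOC: (2*8 + 1.0)*z = 4 + 1.0*(0.4374 - 1.1993)
z^{k+1} = 0.1905
Step 3: u-update.
u^{k+1} = -1.1993 + 0.4374 - 0.1905 = -0.9523
Step 4: Primal residual = |0.4374 - 0.1905| = 0.247


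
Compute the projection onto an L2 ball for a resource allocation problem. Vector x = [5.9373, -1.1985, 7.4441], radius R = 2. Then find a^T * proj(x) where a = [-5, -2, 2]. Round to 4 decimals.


Step 1: Compute ||x|| (intermediates to 6 decimals).
||x|| = sqrt(5.9373^2 + (-1.1985)^2 + 7.4441^2) = 9.597008
Step 2: Project.
Since ||x|| > R, scale = R/||x|| = 2/9.597008 = 0.208398, proj(x) = scale * x
proj(x) = [1.237321, -0.249765, 1.551336]
Step 3: Dot product.
a^T * proj(x) = -5*1.237321 - 2*(-0.249765) + 2*1.551336 = -2.5844


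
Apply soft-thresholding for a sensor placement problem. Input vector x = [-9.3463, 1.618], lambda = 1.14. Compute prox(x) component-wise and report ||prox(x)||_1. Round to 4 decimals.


Soft-thresholding with lambda = 1.14:
prox(-9.3463) = sign(-9.3463)*max(|-9.3463| - 1.14, 0) = -8.2063
prox(1.618) = sign(1.618)*max(|1.618| - 1.14, 0) = 0.478
prox(x) = [-8.2063, 0.478]
||prox(x)||_1 = 8.2063 + 0.478 = 8.6843


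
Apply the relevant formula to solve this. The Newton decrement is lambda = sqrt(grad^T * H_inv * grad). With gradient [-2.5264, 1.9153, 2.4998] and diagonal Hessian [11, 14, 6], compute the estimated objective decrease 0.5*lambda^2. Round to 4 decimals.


Step 1: H is diagonal, so H^(-1) * g = [-0.2297, 0.1368, 0.4166].
Step 2: g^T H^(-1) g = sum_i g_i^2 / H_ii
  = (-2.5264)^2/11 + (1.9153)^2/14 + (2.4998)^2/6
  = 0.5802 + 0.262 + 1.0415 = 1.8838
Step 3: Objective decrease = 0.5 * g^T H^(-1) g = 0.9419


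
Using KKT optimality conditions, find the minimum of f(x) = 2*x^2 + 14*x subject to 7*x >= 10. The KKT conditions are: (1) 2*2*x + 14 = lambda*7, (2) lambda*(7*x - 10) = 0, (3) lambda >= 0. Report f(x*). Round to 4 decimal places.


Step 1: Try lambda = 0 (constraint inactive).
x_unc = -14/(2*2) = -3.5
Check: 7*-3.5 = -24.5 < 10 -- violated!
Step 2: Constraint must be active: 7*x = 10
x* = 10/7 = 1.4286 (rounded; the exact value 10/7 is used below)
lambda = (2*2*(10/7) + 14)/7 = 2.8163
Step 3: Compute optimal value.
f(x*) = 2*(10/7)^2 + 14*(10/7) = 24.0816


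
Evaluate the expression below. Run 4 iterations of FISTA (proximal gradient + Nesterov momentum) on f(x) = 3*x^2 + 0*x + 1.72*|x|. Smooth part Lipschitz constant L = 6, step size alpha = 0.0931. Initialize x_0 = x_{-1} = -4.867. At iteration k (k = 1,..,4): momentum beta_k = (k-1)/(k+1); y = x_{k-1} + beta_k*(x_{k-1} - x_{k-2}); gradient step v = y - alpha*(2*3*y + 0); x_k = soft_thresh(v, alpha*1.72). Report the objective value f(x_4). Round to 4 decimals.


FISTA on f(x) = 3*x^2 + 0*x + 1.72*|x|
L = 6, alpha = 0.0931
Iteration 1: beta = 0.0, y = -4.867 + 0.0*(-4.867 + 4.867) = -4.867
  grad(y) = -29.202, v = y - alpha*grad = -2.1483
  prox(v) = soft_thresh(-2.1483, 0.1601) = -1.9882
Iteration 2: beta = 0.3333, y = -1.9882 + 0.3333*(-1.9882 + 4.867) = -1.0285
  grad(y) = -6.1713, v = y - alpha*grad = -0.454
  prox(v) = soft_thresh(-0.454, 0.1601) = -0.2939
Iteration 3: beta = 0.5, y = -0.2939 + 0.5*(-0.2939 + 1.9882) = 0.5533
  grad(y) = 3.3197, v = y - alpha*grad = 0.2442
  prox(v) = soft_thresh(0.2442, 0.1601) = 0.0841
Iteration 4: beta = 0.6, y = 0.0841 + 0.6*(0.0841 + 0.2939) = 0.3109
  grad(y) = 1.8651, v = y - alpha*grad = 0.1372
  prox(v) = soft_thresh(0.1372, 0.1601) = 0.0
f(x_4) = 3*0.0^2 + 0*0.0 + 1.72*|0.0| = 0.0


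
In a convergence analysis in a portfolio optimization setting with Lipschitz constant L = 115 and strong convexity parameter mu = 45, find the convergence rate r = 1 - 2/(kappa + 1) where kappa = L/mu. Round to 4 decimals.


Step 1: Compute the condition number.
kappa = L/mu = 115/45 = 2.5556
Step 2: Compute the convergence rate.
r = 1 - 2/(kappa + 1) = 1 - 2*mu/(L + mu) = (L - mu)/(L + mu) = 70/160 = 0.4375


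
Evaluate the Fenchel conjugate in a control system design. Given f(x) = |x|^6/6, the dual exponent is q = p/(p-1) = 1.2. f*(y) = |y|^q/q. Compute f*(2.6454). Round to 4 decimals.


The conjugate exponent q satisfies 1/p + 1/q = 1.
p = 6, so q = 6/(6 - 1) = 1.2
|y|^q = 2.6454^1.2 = 3.2136
f*(2.6454) = 3.2136 / 1.2 = 2.678


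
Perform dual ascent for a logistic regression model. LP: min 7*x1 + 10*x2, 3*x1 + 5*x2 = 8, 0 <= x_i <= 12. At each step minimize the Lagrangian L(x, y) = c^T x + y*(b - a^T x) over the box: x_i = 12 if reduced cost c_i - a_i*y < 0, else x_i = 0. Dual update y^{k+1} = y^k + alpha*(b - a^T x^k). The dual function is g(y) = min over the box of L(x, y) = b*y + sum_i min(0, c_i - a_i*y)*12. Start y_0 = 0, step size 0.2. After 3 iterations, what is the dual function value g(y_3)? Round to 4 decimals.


Dual ascent for LP: min 7*x1 + 10*x2, 3*x1 + 5*x2 = 8, 0 <= x_i <= 12
Step 1: y^k = 0.0, reduced costs: (7.0, 10.0)
  x^k = (0.0, 0.0), subgradient = b - a^T x = 8.0
  y^{k+1} = 0.0 + 0.2*8.0 = 1.6
Step 2: y^k = 1.6, reduced costs: (2.2, 2.0)
  x^k = (0.0, 0.0), subgradient = b - a^T x = 8.0
  y^{k+1} = 1.6 + 0.2*8.0 = 3.2
Step 3: y^k = 3.2, reduced costs: (-2.6, -6.0)
  x^k = (12.0, 12.0), subgradient = b - a^T x = -88.0
  y^{k+1} = 3.2 + 0.2*-88.0 = -14.4
Dual objective at y_3 = -14.4: reduced costs (50.2, 82.0), box minimizer x = (0.0, 0.0)
g(y_3) = b*y + (c1 - a1*y)*x1 + (c2 - a2*y)*x2 = 8*(-14.4) + 50.2*0.0 + 82.0*0.0 = -115.2 + 0.0 + 0.0 = -115.2


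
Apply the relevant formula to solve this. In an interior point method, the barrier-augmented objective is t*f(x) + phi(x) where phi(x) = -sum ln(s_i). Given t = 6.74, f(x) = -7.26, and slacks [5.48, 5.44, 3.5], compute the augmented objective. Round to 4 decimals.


Step 1: Compute log-barrier.
ln values: [1.7011, 1.6938, 1.2528]
phi = -(1.7011 + 1.6938 + 1.2528) = -4.6476
Step 2: Compute augmented objective.
t*f(x) = 6.74*-7.26 = -48.9324
Total = -48.9324 - 4.6476 = -53.58


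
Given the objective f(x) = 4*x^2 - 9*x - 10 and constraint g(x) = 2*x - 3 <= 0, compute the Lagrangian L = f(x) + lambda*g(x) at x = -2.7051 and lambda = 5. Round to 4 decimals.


Step 1: Evaluate f(x).
f(-2.7051) = 4*(-2.7051)^2 - 9*(-2.7051) - 10 = 43.6162
Step 2: Evaluate g(x).
g(-2.7051) = 2*-2.7051 - 3 = -8.4102
Step 3: Compute Lagrangian.
L = 43.6162 + 5*-8.4102 = 1.5652


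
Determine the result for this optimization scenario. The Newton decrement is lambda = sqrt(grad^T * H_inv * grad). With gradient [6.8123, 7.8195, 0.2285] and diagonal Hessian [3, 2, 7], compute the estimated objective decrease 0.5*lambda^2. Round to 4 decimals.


Step 1: H is diagonal, so H^(-1) * g = [2.2708, 3.9098, 0.0326].
Step 2: g^T H^(-1) g = sum_i g_i^2 / H_ii
  = (6.8123)^2/3 + (7.8195)^2/2 + (0.2285)^2/7
  = 15.4691 + 30.5723 + 0.0075 = 46.0489
Step 3: Objective decrease = 0.5 * g^T H^(-1) g = 23.0244


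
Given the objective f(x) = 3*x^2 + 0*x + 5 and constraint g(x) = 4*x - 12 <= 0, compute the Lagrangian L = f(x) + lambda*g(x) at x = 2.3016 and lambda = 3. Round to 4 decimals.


Step 1: Evaluate f(x).
f(2.3016) = 3*2.3016^2 + 0*2.3016 + 5 = 20.8921
Step 2: Evaluate g(x).
g(2.3016) = 4*2.3016 - 12 = -2.7936
Step 3: Compute Lagrangian.
L = 20.8921 + 3*-2.7936 = 12.5113


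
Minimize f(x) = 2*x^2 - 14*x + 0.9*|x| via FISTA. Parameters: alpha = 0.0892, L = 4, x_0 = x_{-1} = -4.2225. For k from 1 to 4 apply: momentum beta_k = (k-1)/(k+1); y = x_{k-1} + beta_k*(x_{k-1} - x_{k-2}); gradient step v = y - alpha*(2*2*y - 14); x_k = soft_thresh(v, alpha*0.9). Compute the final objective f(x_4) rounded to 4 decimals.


FISTA on f(x) = 2*x^2 - 14*x + 0.9*|x|
L = 4, alpha = 0.0892
Iteration 1: beta = 0.0, y = -4.2225 + 0.0*(-4.2225 + 4.2225) = -4.2225
  grad(y) = -30.89, v = y - alpha*grad = -1.4671
  prox(v) = soft_thresh(-1.4671, 0.0803) = -1.3868
Iteration 2: beta = 0.3333, y = -1.3868 + 0.3333*(-1.3868 + 4.2225) = -0.4416
  grad(y) = -15.7664, v = y - alpha*grad = 0.9648
  prox(v) = soft_thresh(0.9648, 0.0803) = 0.8845
Iteration 3: beta = 0.5, y = 0.8845 + 0.5*(0.8845 + 1.3868) = 2.0201
  grad(y) = -5.9195, v = y - alpha*grad = 2.5481
  prox(v) = soft_thresh(2.5481, 0.0803) = 2.4679
Iteration 4: beta = 0.6, y = 2.4679 + 0.6*(2.4679 - 0.8845) = 3.4179
  grad(y) = -0.3284, v = y - alpha*grad = 3.4472
  prox(v) = soft_thresh(3.4472, 0.0803) = 3.3669
f(x_4) = 2*3.3669^2 - 14*3.3669 + 0.9*|3.3669| = -21.4344


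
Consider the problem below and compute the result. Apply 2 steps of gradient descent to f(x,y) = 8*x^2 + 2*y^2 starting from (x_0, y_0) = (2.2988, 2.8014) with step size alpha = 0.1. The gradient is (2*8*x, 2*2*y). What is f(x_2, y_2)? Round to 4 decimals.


Gradient descent on f(x,y) = 8*x^2 + 2*y^2.
Starting point: (2.2988, 2.8014), alpha = 0.1
Step 1: grad_x = 2*8*2.2988 = 36.7808, grad_y = 2*2*2.8014 = 11.2056
  x_1 = 2.2988 - 0.1*36.7808 = -1.3793
  y_1 = 2.8014 - 0.1*11.2056 = 1.6808
Step 2: grad_x = 2*8*-1.3793 = -22.0685, grad_y = 2*2*1.6808 = 6.7234
  x_2 = -1.3793 - 0.1*-22.0685 = 0.8276
  y_2 = 1.6808 - 0.1*6.7234 = 1.0085
f(0.8276, 1.0085) = 8*0.8276^2 + 2*1.0085^2 = 7.5131


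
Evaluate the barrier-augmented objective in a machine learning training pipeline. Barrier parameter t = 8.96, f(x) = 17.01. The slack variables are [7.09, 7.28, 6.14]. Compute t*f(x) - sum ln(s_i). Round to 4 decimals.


Step 1: Compute log-barrier.
ln values: [1.9587, 1.9851, 1.8148]
phi = -(1.9587 + 1.9851 + 1.8148) = -5.7586
Step 2: Compute augmented objective.
t*f(x) = 8.96*17.01 = 152.4096
Total = 152.4096 - 5.7586 = 146.651


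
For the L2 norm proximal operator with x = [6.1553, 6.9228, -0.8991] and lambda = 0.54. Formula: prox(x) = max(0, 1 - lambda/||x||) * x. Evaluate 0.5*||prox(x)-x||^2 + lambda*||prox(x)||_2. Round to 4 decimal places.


Step 1: Compute ||x||.
||x|| = 9.3071
Step 2: Compute scaling factor.
scale = max(0, 1 - 0.54/9.3071) = 0.942
Step 3: prox(x) = [5.7982, 6.5211, -0.8469]
||prox(x)|| = 8.7671
Step 4: Proximal objective.
0.5*||prox-x||^2 = 0.1458
lambda*||prox|| = 4.7342
Total = 4.88


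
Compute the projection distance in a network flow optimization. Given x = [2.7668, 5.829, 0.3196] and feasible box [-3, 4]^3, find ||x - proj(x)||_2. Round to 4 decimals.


Project each component onto [-3, 4].
clip(2.7668) = 2.7668, clip(5.829) = 4.0, clip(0.3196) = 0.3196
Projection = [2.7668, 4.0, 0.3196]
Squared diffs: [0.0, 3.3452, 0.0]
Distance = sqrt(3.3452) = 1.829


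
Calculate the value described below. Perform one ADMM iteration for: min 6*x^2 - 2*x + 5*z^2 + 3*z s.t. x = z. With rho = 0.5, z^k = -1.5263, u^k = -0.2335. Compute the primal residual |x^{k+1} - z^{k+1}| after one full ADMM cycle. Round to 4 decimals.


ADMM iteration with rho = 0.5, z^k = -1.5263, u^k = -0.2335
Step 1: x-update.
Minimize 6*x^2 - 2*x + (0.5/2)*(x + 1.5263 - 0.2335)^2
FOC: (2*6 + 0.5)*x = 2 + 0.5*(-1.5263 + 0.2335)
x^{k+1} = 0.1083
Step 2: z-update.
Minimize 5*z^2 + 3*z + (0.5/2)*(0.1083 - z - 0.2335)^2
FOC: (2*5 + 0.5)*z = -3 + 0.5*(0.1083 - 0.2335)
z^{k+1} = -0.2917
Step 3: u-update.
u^{k+1} = -0.2335 + 0.1083 + 0.2917 = 0.1665
Step 4: Primal residual = |0.1083 + 0.2917| = 0.4


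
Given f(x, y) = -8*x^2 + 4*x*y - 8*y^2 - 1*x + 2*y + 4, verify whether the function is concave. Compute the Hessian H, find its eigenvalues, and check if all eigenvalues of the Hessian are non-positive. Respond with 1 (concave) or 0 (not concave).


The Hessian of f(x,y) = -8*x^2 + 4*x*y - 8*y^2 - 1*x + 2*y + 4 is:
H = [[-16, 4], [4, -16]]
Trace = -16 - 16 = -32
Determinant = -16*-16 - (4)^2 = 240
Discriminant = (-32)^2 - 4*240 = 64.0
Eigenvalues: lambda_1 = -20.0, lambda_2 = -12.0
The function is concave.

1


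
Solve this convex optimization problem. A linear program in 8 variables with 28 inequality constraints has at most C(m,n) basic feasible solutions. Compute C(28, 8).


Each vertex corresponds to some choice of n active constraints out of m, so the number of vertices is at most C(m, n) = m! / (n!(m-n)!).
m = 28, n = 8
Numerator: 28 * 27 * 26 * 25 * 24 * 23 * 22 * 21
Denominator: 8! = 40320
C(28, 8) = 3108105


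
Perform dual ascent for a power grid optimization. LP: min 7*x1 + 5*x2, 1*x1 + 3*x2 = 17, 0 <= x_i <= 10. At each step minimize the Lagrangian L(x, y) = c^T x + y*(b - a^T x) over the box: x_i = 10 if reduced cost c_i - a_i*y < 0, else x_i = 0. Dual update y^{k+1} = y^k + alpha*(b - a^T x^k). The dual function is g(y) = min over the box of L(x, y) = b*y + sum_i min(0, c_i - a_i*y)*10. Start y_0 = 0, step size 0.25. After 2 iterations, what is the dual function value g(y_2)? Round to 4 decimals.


Dual ascent for LP: min 7*x1 + 5*x2, 1*x1 + 3*x2 = 17, 0 <= x_i <= 10
Step 1: y^k = 0.0, reduced costs: (7.0, 5.0)
  x^k = (0.0, 0.0), subgradient = b - a^T x = 17.0
  y^{k+1} = 0.0 + 0.25*17.0 = 4.25
Step 2: y^k = 4.25, reduced costs: (2.75, -7.75)
  x^k = (0.0, 10.0), subgradient = b - a^T x = -13.0
  y^{k+1} = 4.25 + 0.25*-13.0 = 1.0
Dual objective at y_2 = 1.0: reduced costs (6.0, 2.0), box minimizer x = (0.0, 0.0)
g(y_2) = b*y + (c1 - a1*y)*x1 + (c2 - a2*y)*x2 = 17*1.0 + 6.0*0.0 + 2.0*0.0 = 17.0 + 0.0 + 0.0 = 17.0


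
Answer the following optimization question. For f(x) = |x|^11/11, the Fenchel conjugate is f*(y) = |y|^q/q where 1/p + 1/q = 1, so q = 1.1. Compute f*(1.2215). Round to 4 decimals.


The conjugate exponent q satisfies 1/p + 1/q = 1.
p = 11, so q = 11/(11 - 1) = 1.1
|y|^q = 1.2215^1.1 = 1.2462
f*(1.2215) = 1.2462 / 1.1 = 1.1329


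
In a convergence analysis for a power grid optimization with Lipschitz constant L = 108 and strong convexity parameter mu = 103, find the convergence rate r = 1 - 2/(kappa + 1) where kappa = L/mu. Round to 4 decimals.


Step 1: Compute the condition number.
kappa = L/mu = 108/103 = 1.0485
Step 2: Compute the convergence rate.
r = 1 - 2/(kappa + 1) = 1 - 2*mu/(L + mu) = (L - mu)/(L + mu) = 5/211 = 0.0237


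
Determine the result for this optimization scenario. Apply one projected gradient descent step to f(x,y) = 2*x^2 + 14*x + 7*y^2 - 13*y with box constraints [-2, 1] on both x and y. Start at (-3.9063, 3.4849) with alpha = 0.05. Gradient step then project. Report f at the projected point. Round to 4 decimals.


Step 1: Compute gradient at (-3.9063, 3.4849).
grad_x = 2*2*-3.9063 + 14 = -1.6252
grad_y = 2*7*3.4849 - 13 = 35.7886
Step 2: Gradient step.
x_raw = -3.9063 - 0.05*-1.6252 = -3.825
y_raw = 3.4849 - 0.05*35.7886 = 1.6955
Step 3: Project onto [-2, 1].
x_proj = clip(-3.825) = -2.0
y_proj = clip(1.6955) = 1.0
Step 4: Evaluate f.
f(-2.0, 1.0) = -26.0


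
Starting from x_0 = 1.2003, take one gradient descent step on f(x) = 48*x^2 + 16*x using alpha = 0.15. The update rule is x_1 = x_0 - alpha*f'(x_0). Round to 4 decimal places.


We compute the gradient at x_0 and apply the update.
f'(x) = 96*x + 16
f'(1.2003) = 96*1.2003 + 16 = 131.2288
x_1 = 1.2003 - 0.15*131.2288 = -18.484


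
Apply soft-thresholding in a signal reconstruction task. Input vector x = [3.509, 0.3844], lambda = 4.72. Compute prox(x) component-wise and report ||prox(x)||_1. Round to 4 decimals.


Soft-thresholding with lambda = 4.72:
prox(3.509) = sign(3.509)*max(|3.509| - 4.72, 0) = 0.0
prox(0.3844) = sign(0.3844)*max(|0.3844| - 4.72, 0) = 0.0
prox(x) = [0.0, 0.0]
||prox(x)||_1 = 0.0 + 0.0 = 0.0


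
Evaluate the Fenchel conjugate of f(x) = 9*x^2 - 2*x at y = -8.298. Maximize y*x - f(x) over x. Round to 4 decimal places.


f*(y) = sup_x {y*x - a*x^2 - b*x} = sup_x {(y-b)*x - a*x^2}
FOC: (y - b) - 2a*x = 0 => x* = (y - b)/(2a)
x* = (-8.298 + 2)/(2*9) = -0.3499
f*(-8.298) = (y-b)^2/(4a) = (-8.298 + 2)^2/(4*9)
= 39.6648/36 = 1.1018


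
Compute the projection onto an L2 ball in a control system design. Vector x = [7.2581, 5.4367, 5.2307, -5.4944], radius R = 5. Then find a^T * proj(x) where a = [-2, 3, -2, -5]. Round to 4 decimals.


Step 1: Compute ||x|| (intermediates to 6 decimals).
||x|| = sqrt(7.2581^2 + 5.4367^2 + 5.2307^2 + (-5.4944)^2) = 11.823129
Step 2: Project.
Since ||x|| > R, scale = R/||x|| = 5/11.823129 = 0.4229, proj(x) = scale * x
proj(x) = [3.06945, 2.29918, 2.212063, -2.323582]
Step 3: Dot product.
a^T * proj(x) = -2*3.06945 + 3*2.29918 - 2*2.212063 - 5*(-2.323582) = 7.9524


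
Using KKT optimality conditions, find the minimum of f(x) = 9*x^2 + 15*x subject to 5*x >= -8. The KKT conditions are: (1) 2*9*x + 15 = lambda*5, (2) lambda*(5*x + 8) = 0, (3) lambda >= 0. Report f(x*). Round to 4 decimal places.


Step 1: Try lambda = 0 (constraint inactive).
Stationarity: 2*9*x + 15 = 0
x* = -15/(2*9) = -5/6 = -0.8333 (rounded; the exact value -5/6 is used below)
Check constraint: 5*-0.8333 = -4.1665 >= -8 -- satisfied.
Step 2: Compute optimal value.
f(x*) = 9*(-5/6)^2 + 15*(-5/6) = -6.25


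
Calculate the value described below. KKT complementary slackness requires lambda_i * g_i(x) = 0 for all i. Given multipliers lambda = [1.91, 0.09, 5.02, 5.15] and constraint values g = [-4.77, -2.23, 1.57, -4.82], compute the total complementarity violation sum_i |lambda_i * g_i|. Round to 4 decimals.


KKT complementary slackness check:
lambda_1 * g_1 = 1.91 * -4.77 = -9.1107
lambda_2 * g_2 = 0.09 * -2.23 = -0.2007
lambda_3 * g_3 = 5.02 * 1.57 = 7.8814
lambda_4 * g_4 = 5.15 * -4.82 = -24.823
Total violation = 9.1107 + 0.2007 + 7.8814 + 24.823 = 42.0158


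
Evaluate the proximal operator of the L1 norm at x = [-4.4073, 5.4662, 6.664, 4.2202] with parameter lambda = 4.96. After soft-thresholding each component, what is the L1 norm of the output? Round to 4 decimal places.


Soft-thresholding with lambda = 4.96:
prox(-4.4073) = sign(-4.4073)*max(|-4.4073| - 4.96, 0) = 0.0
prox(5.4662) = sign(5.4662)*max(|5.4662| - 4.96, 0) = 0.5062
prox(6.664) = sign(6.664)*max(|6.664| - 4.96, 0) = 1.704
prox(4.2202) = sign(4.2202)*max(|4.2202| - 4.96, 0) = 0.0
prox(x) = [0.0, 0.5062, 1.704, 0.0]
||prox(x)||_1 = 0.0 + 0.5062 + 1.704 + 0.0 = 2.2102


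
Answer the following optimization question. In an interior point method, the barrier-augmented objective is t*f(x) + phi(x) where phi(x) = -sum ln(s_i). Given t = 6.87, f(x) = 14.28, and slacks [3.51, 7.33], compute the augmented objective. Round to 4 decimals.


Step 1: Compute log-barrier.
ln values: [1.2556, 1.992]
phi = -(1.2556 + 1.992) = -3.2476
Step 2: Compute augmented objective.
t*f(x) = 6.87*14.28 = 98.1036
Total = 98.1036 - 3.2476 = 94.856


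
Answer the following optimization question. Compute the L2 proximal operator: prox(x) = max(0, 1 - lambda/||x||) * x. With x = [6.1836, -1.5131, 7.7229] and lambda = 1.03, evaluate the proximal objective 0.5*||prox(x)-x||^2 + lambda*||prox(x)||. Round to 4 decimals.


Step 1: Compute ||x||.
||x|| = 10.0085
Step 2: Compute scaling factor.
scale = max(0, 1 - 1.03/10.0085) = 0.8971
Step 3: prox(x) = [5.5472, -1.3574, 6.9281]
||prox(x)|| = 8.9785
Step 4: Proximal objective.
0.5*||prox-x||^2 = 0.5305
lambda*||prox|| = 9.2479
Total = 9.7783


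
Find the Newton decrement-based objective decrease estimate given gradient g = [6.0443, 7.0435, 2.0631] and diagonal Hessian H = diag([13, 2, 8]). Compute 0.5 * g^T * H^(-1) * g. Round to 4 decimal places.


Step 1: H is diagonal, so H^(-1) * g = [0.4649, 3.5218, 0.2579].
Step 2: g^T H^(-1) g = sum_i g_i^2 / H_ii
  = (6.0443)^2/13 + (7.0435)^2/2 + (2.0631)^2/8
  = 2.8103 + 24.8054 + 0.532 = 28.1478
Step 3: Objective decrease = 0.5 * g^T H^(-1) g = 14.0739


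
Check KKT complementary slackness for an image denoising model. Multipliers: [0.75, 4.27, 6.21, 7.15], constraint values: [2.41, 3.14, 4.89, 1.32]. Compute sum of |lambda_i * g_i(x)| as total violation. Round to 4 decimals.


KKT complementary slackness check:
lambda_1 * g_1 = 0.75 * 2.41 = 1.8075
lambda_2 * g_2 = 4.27 * 3.14 = 13.4078
lambda_3 * g_3 = 6.21 * 4.89 = 30.3669
lambda_4 * g_4 = 7.15 * 1.32 = 9.438
Total violation = 1.8075 + 13.4078 + 30.3669 + 9.438 = 55.0202


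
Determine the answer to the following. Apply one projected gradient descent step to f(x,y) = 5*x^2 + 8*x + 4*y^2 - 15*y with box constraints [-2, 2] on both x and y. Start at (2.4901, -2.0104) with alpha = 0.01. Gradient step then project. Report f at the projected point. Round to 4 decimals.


Step 1: Compute gradient at (2.4901, -2.0104).
grad_x = 2*5*2.4901 + 8 = 32.901
grad_y = 2*4*-2.0104 - 15 = -31.0832
Step 2: Gradient step.
x_raw = 2.4901 - 0.01*32.901 = 2.1611
y_raw = -2.0104 - 0.01*-31.0832 = -1.6996
Step 3: Project onto [-2, 2].
x_proj = clip(2.1611) = 2.0
y_proj = clip(-1.6996) = -1.6996
Step 4: Evaluate f.
f(2.0, -1.6996) = 73.0476


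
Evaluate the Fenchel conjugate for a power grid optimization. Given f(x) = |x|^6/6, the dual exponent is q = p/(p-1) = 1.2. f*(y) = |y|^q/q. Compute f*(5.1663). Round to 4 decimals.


The conjugate exponent q satisfies 1/p + 1/q = 1.
p = 6, so q = 6/(6 - 1) = 1.2
|y|^q = 5.1663^1.2 = 7.1749
f*(5.1663) = 7.1749 / 1.2 = 5.9791


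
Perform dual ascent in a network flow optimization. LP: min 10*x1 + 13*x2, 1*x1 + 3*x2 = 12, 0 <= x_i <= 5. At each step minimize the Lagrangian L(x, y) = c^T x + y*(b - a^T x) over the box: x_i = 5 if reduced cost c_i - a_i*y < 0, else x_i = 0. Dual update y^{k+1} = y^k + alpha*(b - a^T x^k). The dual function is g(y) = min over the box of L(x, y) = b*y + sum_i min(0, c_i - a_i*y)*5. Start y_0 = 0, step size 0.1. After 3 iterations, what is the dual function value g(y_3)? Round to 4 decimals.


Dual ascent for LP: min 10*x1 + 13*x2, 1*x1 + 3*x2 = 12, 0 <= x_i <= 5
Step 1: y^k = 0.0, reduced costs: (10.0, 13.0)
  x^k = (0.0, 0.0), subgradient = b - a^T x = 12.0
  y^{k+1} = 0.0 + 0.1*12.0 = 1.2
Step 2: y^k = 1.2, reduced costs: (8.8, 9.4)
  x^k = (0.0, 0.0), subgradient = b - a^T x = 12.0
  y^{k+1} = 1.2 + 0.1*12.0 = 2.4
Step 3: y^k = 2.4, reduced costs: (7.6, 5.8)
  x^k = (0.0, 0.0), subgradient = b - a^T x = 12.0
  y^{k+1} = 2.4 + 0.1*12.0 = 3.6
Dual objective at y_3 = 3.6: reduced costs (6.4, 2.2), box minimizer x = (0.0, 0.0)
g(y_3) = b*y + (c1 - a1*y)*x1 + (c2 - a2*y)*x2 = 12*3.6 + 6.4*0.0 + 2.2*0.0 = 43.2 + 0.0 + 0.0 = 43.2


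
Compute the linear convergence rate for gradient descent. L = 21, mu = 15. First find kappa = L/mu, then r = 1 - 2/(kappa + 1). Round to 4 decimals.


Step 1: Compute the condition number.
kappa = L/mu = 21/15 = 1.4
Step 2: Compute the convergence rate.
r = 1 - 2/(kappa + 1) = 1 - 2*mu/(L + mu) = (L - mu)/(L + mu) = 6/36 = 0.1667


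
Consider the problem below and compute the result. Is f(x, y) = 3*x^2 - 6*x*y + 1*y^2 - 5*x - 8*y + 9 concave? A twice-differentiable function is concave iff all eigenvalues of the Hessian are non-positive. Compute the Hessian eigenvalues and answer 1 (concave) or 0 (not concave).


The Hessian of f(x,y) = 3*x^2 - 6*x*y + 1*y^2 - 5*x - 8*y + 9 is:
H = [[6, -6], [-6, 2]]
Trace = 6 + 2 = 8
Determinant = 6*2 - (-6)^2 = -24
Discriminant = (8)^2 - 4*-24 = 160.0
Eigenvalues: lambda_1 = -2.3246, lambda_2 = 10.3246
The function is not concave.

0


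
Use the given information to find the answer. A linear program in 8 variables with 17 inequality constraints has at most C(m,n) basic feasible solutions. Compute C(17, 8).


Each vertex corresponds to some choice of n active constraints out of m, so the number of vertices is at most C(m, n) = m! / (n!(m-n)!).
m = 17, n = 8
Numerator: 17 * 16 * 15 * 14 * 13 * 12 * 11 * 10
Denominator: 8! = 40320
C(17, 8) = 24310


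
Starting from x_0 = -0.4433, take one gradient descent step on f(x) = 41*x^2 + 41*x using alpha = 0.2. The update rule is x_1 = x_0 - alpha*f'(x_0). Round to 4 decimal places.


We compute the gradient at x_0 and apply the update.
f'(x) = 82*x + 41
f'(-0.4433) = 82*-0.4433 + 41 = 4.6494
x_1 = -0.4433 - 0.2*4.6494 = -1.3732


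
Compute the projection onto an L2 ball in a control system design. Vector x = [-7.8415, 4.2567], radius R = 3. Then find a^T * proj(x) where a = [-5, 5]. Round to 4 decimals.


Step 1: Compute ||x|| (intermediates to 6 decimals).
||x|| = sqrt((-7.8415)^2 + 4.2567^2) = 8.922366
Step 2: Project.
Since ||x|| > R, scale = R/||x|| = 3/8.922366 = 0.336234, proj(x) = scale * x
proj(x) = [-2.636579, 1.431247]
Step 3: Dot product.
a^T * proj(x) = -5*(-2.636579) + 5*1.431247 = 20.3391
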